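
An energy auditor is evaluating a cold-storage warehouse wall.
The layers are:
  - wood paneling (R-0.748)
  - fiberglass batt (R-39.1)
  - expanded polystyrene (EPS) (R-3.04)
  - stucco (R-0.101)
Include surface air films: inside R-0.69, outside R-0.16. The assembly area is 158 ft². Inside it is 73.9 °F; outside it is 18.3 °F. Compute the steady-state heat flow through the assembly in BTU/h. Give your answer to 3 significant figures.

R_total = 0.69 + 0.748 + 39.1 + 3.04 + 0.101 + 0.16 = 43.84 ft²·°F·h/BTU
Q = A·ΔT/R = 158 × (73.9 − 18.3) / 43.84 = 200.4 BTU/h

200 BTU/h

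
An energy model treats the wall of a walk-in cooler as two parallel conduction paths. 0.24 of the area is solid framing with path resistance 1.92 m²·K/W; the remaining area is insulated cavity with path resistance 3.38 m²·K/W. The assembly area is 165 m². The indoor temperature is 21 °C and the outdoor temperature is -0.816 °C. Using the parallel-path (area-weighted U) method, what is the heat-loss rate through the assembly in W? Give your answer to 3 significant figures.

U_eff = 0.76/3.38 + 0.24/1.92 = 0.2249 + 0.125 = 0.3499
R_eff = 1/U_eff = 2.858 m²·K/W
Q = 165 × (21 − (-0.816)) / 2.858 = 1259 W

1260 W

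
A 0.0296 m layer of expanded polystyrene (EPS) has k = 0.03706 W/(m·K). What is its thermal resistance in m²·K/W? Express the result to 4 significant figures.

R = L/k = 0.0296/0.03706 = 0.7987 m²·K/W

0.7987 m²·K/W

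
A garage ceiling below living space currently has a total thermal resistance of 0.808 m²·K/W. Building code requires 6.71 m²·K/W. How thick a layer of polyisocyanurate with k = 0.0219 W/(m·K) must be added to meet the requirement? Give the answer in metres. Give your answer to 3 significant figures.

0.129 m

ΔR = 6.71 − 0.808 = 5.902 m²·K/W
L = ΔR × k = 5.902 × 0.0219 = 0.1293 m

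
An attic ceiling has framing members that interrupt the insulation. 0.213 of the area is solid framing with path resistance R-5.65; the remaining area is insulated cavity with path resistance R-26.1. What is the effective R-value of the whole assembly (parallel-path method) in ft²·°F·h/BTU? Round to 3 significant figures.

14.7 ft²·°F·h/BTU

U_eff = 0.787/26.1 + 0.213/5.65 = 0.03015 + 0.0377 = 0.06785
R_eff = 1/U_eff = 14.74 ft²·°F·h/BTU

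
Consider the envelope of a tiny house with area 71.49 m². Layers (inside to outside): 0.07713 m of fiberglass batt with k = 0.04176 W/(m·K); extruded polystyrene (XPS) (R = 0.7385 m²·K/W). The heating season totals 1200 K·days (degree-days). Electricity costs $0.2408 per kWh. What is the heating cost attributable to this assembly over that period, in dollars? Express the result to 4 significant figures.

191.8 dollars

0.07713/0.04176 = 1.847
R_total = 1.847 + 0.7385 = 2.5855 m²·K/W
E = A × HDD × 24 / R / 1000 = 71.49 × 1200 × 24 / 2.5855 / 1000 = 796.34 kWh
Cost = 796.34 × 0.2408 = $191.76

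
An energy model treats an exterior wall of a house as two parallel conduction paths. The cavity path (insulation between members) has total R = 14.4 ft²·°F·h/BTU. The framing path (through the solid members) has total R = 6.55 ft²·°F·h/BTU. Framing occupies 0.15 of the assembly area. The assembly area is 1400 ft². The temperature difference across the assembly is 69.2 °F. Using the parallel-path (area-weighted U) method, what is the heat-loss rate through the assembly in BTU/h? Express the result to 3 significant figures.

7940 BTU/h

U_eff = 0.85/14.4 + 0.15/6.55 = 0.05903 + 0.0229 = 0.08193
R_eff = 1/U_eff = 12.21 ft²·°F·h/BTU
Q = 1400 × 69.2 / 12.21 = 7937 BTU/h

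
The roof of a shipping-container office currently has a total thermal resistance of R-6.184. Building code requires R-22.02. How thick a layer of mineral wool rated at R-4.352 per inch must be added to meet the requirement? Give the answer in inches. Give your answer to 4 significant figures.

3.639 in

ΔR = 22.02 − 6.184 = 15.836 ft²·°F·h/BTU
L = ΔR / (R/in) = 15.836/4.352 = 3.6388 in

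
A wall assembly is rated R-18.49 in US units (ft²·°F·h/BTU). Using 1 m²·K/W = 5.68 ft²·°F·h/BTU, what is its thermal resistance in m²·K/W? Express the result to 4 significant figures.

R_SI = 18.49/5.68 = 3.2553

3.255 m²·K/W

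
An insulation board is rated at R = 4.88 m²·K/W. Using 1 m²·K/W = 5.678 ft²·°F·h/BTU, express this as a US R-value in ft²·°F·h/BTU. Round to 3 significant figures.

27.7 ft²·°F·h/BTU

R_US = 4.88 × 5.678 = 27.71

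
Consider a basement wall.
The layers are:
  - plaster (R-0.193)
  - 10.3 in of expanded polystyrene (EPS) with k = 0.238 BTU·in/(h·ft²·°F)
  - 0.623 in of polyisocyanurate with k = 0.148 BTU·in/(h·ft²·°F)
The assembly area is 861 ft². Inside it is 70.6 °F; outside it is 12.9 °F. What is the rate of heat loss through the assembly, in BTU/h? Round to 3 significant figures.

1040 BTU/h

10.3/0.238 = 43.28
0.623/0.148 = 4.209
R_total = 0.193 + 43.28 + 4.209 = 47.68 ft²·°F·h/BTU
Q = A·ΔT/R = 861 × (70.6 − 12.9) / 47.68 = 1042 BTU/h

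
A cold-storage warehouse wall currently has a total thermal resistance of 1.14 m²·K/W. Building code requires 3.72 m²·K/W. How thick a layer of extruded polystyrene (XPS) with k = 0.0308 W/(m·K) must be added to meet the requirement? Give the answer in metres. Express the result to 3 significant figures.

ΔR = 3.72 − 1.14 = 2.58 m²·K/W
L = ΔR × k = 2.58 × 0.0308 = 0.07946 m

0.0795 m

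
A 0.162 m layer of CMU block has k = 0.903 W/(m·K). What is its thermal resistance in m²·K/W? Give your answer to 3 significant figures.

R = L/k = 0.162/0.903 = 0.1794 m²·K/W

0.179 m²·K/W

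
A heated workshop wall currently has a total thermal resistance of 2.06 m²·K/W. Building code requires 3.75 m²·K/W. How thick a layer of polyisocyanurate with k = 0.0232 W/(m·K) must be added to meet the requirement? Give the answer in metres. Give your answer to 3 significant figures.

0.0392 m

ΔR = 3.75 − 2.06 = 1.69 m²·K/W
L = ΔR × k = 1.69 × 0.0232 = 0.03921 m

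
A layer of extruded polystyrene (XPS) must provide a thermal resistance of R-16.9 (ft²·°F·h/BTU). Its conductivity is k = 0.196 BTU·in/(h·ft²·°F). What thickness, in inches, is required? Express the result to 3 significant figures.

3.31 in

L = R × k = 16.9 × 0.196 = 3.312 in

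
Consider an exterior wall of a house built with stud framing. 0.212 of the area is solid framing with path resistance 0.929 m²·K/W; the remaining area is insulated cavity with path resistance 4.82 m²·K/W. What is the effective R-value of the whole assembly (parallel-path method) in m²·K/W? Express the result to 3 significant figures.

U_eff = 0.788/4.82 + 0.212/0.929 = 0.1635 + 0.2282 = 0.3917
R_eff = 1/U_eff = 2.553 m²·K/W

2.55 m²·K/W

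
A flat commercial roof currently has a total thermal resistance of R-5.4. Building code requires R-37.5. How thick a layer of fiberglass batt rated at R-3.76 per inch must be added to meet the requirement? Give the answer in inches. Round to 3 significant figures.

ΔR = 37.5 − 5.4 = 32.1 ft²·°F·h/BTU
L = ΔR / (R/in) = 32.1/3.76 = 8.537 in

8.54 in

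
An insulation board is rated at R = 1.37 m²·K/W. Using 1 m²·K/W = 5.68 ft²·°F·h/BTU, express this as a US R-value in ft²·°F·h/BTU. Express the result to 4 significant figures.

R_US = 1.37 × 5.68 = 7.7816

7.782 ft²·°F·h/BTU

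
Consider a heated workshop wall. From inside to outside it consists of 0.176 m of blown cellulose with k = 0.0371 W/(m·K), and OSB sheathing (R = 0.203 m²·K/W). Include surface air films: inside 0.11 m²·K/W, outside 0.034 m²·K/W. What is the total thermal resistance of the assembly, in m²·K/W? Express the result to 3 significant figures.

5.09 m²·K/W

0.176/0.0371 = 4.744
R_total = 0.11 + 4.744 + 0.203 + 0.034 = 5.091 m²·K/W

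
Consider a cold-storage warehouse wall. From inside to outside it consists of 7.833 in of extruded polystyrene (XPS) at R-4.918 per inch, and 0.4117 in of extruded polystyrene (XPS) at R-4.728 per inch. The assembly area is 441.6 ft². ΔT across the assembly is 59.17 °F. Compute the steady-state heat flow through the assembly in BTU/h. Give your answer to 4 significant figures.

7.833 × 4.918 = 38.523
0.4117 × 4.728 = 1.9465
R_total = 38.523 + 1.9465 = 40.469 ft²·°F·h/BTU
Q = A·ΔT/R = 441.6 × 59.17 / 40.469 = 645.66 BTU/h

645.7 BTU/h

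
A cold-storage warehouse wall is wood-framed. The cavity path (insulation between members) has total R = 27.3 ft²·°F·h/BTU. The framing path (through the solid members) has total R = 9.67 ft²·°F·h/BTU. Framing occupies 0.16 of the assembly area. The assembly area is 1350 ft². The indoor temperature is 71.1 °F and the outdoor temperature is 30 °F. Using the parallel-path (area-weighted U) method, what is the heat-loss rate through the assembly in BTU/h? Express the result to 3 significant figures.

2630 BTU/h

U_eff = 0.84/27.3 + 0.16/9.67 = 0.03077 + 0.01655 = 0.04732
R_eff = 1/U_eff = 21.13 ft²·°F·h/BTU
Q = 1350 × (71.1 − 30) / 21.13 = 2625 BTU/h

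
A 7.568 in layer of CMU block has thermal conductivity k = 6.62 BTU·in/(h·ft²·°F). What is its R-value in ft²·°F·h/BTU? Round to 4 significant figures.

1.143 ft²·°F·h/BTU

R = L/k = 7.568/6.62 = 1.1432 ft²·°F·h/BTU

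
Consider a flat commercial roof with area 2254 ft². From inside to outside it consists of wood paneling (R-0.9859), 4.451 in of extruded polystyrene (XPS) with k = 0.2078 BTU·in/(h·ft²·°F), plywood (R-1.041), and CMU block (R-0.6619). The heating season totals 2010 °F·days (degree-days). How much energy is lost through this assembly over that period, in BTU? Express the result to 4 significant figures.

4510000 BTU

4.451/0.2078 = 21.42
R_total = 0.9859 + 21.42 + 1.041 + 0.6619 = 24.108 ft²·°F·h/BTU
E = A × HDD × 24 / R = 2254 × 2010 × 24 / 24.108 = 4510200 BTU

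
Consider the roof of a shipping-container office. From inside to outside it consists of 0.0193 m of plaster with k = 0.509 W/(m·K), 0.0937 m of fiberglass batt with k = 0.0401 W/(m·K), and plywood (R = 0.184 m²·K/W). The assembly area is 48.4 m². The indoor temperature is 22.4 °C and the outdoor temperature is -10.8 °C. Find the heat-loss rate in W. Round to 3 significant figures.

0.0193/0.509 = 0.03792
0.0937/0.0401 = 2.337
R_total = 0.03792 + 2.337 + 0.184 = 2.559 m²·K/W
Q = A·ΔT/R = 48.4 × (22.4 − (-10.8)) / 2.559 = 628 W

628 W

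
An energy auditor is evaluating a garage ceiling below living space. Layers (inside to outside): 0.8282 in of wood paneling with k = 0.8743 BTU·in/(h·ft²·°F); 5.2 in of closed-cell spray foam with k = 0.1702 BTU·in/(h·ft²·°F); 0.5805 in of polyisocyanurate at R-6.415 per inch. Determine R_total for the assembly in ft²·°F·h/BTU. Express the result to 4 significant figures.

0.8282/0.8743 = 0.94727
5.2/0.1702 = 30.552
0.5805 × 6.415 = 3.7239
R_total = 0.94727 + 30.552 + 3.7239 = 35.223 ft²·°F·h/BTU

35.22 ft²·°F·h/BTU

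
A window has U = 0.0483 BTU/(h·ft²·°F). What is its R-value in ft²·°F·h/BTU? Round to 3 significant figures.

20.7 ft²·°F·h/BTU

R = 1/U = 1/0.0483 = 20.7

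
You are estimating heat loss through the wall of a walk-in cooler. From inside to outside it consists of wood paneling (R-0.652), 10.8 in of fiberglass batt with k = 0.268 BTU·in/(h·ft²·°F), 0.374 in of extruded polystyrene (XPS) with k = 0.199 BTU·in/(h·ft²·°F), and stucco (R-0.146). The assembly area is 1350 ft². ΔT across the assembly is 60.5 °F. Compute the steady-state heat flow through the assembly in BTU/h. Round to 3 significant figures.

1900 BTU/h

10.8/0.268 = 40.3
0.374/0.199 = 1.879
R_total = 0.652 + 40.3 + 1.879 + 0.146 = 42.98 ft²·°F·h/BTU
Q = A·ΔT/R = 1350 × 60.5 / 42.98 = 1900 BTU/h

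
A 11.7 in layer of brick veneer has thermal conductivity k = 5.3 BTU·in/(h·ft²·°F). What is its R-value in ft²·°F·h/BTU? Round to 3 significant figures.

R = L/k = 11.7/5.3 = 2.208 ft²·°F·h/BTU

2.21 ft²·°F·h/BTU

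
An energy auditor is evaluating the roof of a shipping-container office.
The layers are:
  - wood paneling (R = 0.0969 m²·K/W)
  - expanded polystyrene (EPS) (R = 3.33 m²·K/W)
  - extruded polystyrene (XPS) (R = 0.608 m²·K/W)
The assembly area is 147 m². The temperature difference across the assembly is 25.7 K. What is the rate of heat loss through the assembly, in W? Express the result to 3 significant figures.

936 W

R_total = 0.0969 + 3.33 + 0.608 = 4.035 m²·K/W
Q = A·ΔT/R = 147 × 25.7 / 4.035 = 936.3 W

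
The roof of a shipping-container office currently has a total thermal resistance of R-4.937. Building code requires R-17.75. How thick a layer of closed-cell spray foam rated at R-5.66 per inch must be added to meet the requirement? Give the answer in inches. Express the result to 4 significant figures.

ΔR = 17.75 − 4.937 = 12.813 ft²·°F·h/BTU
L = ΔR / (R/in) = 12.813/5.66 = 2.2638 in

2.264 in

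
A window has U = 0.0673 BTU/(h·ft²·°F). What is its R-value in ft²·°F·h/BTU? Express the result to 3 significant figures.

14.9 ft²·°F·h/BTU

R = 1/U = 1/0.0673 = 14.86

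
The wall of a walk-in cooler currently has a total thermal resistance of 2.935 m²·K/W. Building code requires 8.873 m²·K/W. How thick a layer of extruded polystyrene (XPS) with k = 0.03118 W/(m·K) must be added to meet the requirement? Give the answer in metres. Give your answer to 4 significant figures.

ΔR = 8.873 − 2.935 = 5.938 m²·K/W
L = ΔR × k = 5.938 × 0.03118 = 0.18515 m

0.1851 m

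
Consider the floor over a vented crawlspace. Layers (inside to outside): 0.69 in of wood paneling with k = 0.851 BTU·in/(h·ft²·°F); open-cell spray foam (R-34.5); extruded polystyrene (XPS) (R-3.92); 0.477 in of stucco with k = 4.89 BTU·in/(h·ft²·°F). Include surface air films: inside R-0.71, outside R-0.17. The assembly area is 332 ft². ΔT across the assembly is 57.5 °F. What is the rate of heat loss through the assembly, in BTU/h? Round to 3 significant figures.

475 BTU/h

0.69/0.851 = 0.8108
0.477/4.89 = 0.09755
R_total = 0.71 + 0.8108 + 34.5 + 3.92 + 0.09755 + 0.17 = 40.21 ft²·°F·h/BTU
Q = A·ΔT/R = 332 × 57.5 / 40.21 = 474.8 BTU/h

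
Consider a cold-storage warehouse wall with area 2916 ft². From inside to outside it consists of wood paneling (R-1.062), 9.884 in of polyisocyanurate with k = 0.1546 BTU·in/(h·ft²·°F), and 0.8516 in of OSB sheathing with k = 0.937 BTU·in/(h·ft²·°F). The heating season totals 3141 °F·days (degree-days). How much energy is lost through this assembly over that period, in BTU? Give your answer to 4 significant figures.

3335000 BTU

9.884/0.1546 = 63.933
0.8516/0.937 = 0.90886
R_total = 1.062 + 63.933 + 0.90886 = 65.904 ft²·°F·h/BTU
E = A × HDD × 24 / R = 2916 × 3141 × 24 / 65.904 = 3335500 BTU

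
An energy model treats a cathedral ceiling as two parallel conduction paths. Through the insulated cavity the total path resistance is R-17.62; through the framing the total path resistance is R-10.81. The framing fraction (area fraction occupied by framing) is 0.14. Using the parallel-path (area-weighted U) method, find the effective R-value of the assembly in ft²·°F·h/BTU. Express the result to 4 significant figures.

U_eff = 0.86/17.62 + 0.14/10.81 = 0.048808 + 0.012951 = 0.061759
R_eff = 1/U_eff = 16.192 ft²·°F·h/BTU

16.19 ft²·°F·h/BTU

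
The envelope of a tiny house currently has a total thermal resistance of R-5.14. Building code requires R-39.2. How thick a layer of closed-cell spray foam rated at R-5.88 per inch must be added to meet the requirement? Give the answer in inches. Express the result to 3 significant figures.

ΔR = 39.2 − 5.14 = 34.06 ft²·°F·h/BTU
L = ΔR / (R/in) = 34.06/5.88 = 5.793 in

5.79 in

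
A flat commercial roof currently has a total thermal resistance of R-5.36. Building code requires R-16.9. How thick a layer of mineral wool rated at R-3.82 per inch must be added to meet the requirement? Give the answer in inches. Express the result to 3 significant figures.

ΔR = 16.9 − 5.36 = 11.54 ft²·°F·h/BTU
L = ΔR / (R/in) = 11.54/3.82 = 3.021 in

3.02 in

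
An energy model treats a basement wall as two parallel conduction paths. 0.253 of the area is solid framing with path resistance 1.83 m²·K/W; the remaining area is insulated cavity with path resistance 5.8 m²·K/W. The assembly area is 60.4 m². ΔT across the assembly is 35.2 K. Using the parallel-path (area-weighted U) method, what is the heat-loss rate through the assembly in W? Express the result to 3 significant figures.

U_eff = 0.747/5.8 + 0.253/1.83 = 0.1288 + 0.1383 = 0.267
R_eff = 1/U_eff = 3.745 m²·K/W
Q = 60.4 × 35.2 / 3.745 = 567.8 W

568 W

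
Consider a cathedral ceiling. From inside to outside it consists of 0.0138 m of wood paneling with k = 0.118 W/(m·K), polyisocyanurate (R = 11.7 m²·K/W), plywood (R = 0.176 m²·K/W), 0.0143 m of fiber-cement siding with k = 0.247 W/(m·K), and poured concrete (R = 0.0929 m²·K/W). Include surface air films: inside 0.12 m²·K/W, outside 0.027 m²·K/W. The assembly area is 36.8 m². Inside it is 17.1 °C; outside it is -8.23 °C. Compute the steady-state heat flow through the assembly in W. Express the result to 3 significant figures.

0.0138/0.118 = 0.1169
0.0143/0.247 = 0.05789
R_total = 0.12 + 0.1169 + 11.7 + 0.176 + 0.05789 + 0.0929 + 0.027 = 12.29 m²·K/W
Q = A·ΔT/R = 36.8 × (17.1 − (-8.23)) / 12.29 = 75.84 W

75.8 W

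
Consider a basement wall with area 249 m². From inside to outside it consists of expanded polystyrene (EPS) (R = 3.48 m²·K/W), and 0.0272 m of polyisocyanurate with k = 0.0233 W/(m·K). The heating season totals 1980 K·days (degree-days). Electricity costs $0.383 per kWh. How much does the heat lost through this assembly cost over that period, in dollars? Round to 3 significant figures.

975 dollars

0.0272/0.0233 = 1.167
R_total = 3.48 + 1.167 = 4.647 m²·K/W
E = A × HDD × 24 / R / 1000 = 249 × 1980 × 24 / 4.647 / 1000 = 2546 kWh
Cost = 2546 × 0.383 = $975.1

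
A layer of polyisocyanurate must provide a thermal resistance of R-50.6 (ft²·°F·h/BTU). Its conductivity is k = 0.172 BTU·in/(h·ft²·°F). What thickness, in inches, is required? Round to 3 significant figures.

L = R × k = 50.6 × 0.172 = 8.703 in

8.70 in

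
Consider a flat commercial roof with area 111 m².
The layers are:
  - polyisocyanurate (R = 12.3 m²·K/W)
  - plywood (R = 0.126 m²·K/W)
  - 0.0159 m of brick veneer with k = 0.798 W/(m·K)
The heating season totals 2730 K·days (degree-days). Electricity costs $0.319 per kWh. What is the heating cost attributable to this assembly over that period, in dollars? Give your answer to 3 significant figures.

0.0159/0.798 = 0.01992
R_total = 12.3 + 0.126 + 0.01992 = 12.45 m²·K/W
E = A × HDD × 24 / R / 1000 = 111 × 2730 × 24 / 12.45 / 1000 = 584.3 kWh
Cost = 584.3 × 0.319 = $186.4

186 dollars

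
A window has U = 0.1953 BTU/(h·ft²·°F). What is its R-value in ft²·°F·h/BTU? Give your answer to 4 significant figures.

R = 1/U = 1/0.1953 = 5.1203

5.120 ft²·°F·h/BTU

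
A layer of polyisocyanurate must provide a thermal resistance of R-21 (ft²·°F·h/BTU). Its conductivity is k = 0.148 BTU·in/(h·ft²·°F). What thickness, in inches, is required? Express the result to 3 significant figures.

3.11 in

L = R × k = 21 × 0.148 = 3.108 in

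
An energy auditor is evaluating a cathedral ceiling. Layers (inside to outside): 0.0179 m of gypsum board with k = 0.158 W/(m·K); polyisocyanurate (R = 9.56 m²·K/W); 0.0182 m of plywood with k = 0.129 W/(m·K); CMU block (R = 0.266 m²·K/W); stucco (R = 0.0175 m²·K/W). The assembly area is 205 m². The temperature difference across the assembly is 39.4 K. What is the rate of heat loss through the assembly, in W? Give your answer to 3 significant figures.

0.0179/0.158 = 0.1133
0.0182/0.129 = 0.1411
R_total = 0.1133 + 9.56 + 0.1411 + 0.266 + 0.0175 = 10.1 m²·K/W
Q = A·ΔT/R = 205 × 39.4 / 10.1 = 799.9 W

800 W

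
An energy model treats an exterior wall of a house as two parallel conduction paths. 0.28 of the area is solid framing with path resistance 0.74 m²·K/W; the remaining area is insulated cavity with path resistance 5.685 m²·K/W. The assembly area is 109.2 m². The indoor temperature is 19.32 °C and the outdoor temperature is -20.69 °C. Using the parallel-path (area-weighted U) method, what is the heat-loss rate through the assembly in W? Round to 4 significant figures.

2207 W

U_eff = 0.72/5.685 + 0.28/0.74 = 0.12665 + 0.37838 = 0.50503
R_eff = 1/U_eff = 1.9801 m²·K/W
Q = 109.2 × (19.32 − (-20.69)) / 1.9801 = 2206.5 W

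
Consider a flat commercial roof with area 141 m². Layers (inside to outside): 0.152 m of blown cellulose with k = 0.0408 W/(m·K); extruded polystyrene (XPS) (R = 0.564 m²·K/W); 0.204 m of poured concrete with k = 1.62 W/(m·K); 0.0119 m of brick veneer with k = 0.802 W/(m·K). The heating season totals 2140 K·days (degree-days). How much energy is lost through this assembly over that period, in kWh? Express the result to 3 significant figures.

1630 kWh

0.152/0.0408 = 3.725
0.204/1.62 = 0.1259
0.0119/0.802 = 0.01484
R_total = 3.725 + 0.564 + 0.1259 + 0.01484 = 4.43 m²·K/W
E = A × HDD × 24 / R / 1000 = 141 × 2140 × 24 / 4.43 / 1000 = 1635 kWh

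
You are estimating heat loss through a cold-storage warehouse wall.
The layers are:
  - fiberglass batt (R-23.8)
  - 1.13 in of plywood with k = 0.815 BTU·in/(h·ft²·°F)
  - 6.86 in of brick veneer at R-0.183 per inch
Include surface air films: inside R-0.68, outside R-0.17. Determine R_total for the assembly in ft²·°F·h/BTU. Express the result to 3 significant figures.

27.3 ft²·°F·h/BTU

1.13/0.815 = 1.387
6.86 × 0.183 = 1.255
R_total = 0.68 + 23.8 + 1.387 + 1.255 + 0.17 = 27.29 ft²·°F·h/BTU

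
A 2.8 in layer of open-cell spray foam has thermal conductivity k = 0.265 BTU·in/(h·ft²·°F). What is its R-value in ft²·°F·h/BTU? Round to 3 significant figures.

R = L/k = 2.8/0.265 = 10.57 ft²·°F·h/BTU

10.6 ft²·°F·h/BTU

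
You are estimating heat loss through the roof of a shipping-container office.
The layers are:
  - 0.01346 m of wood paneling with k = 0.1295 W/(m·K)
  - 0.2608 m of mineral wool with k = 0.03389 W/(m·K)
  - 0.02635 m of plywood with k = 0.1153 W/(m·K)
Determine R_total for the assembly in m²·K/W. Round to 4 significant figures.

0.01346/0.1295 = 0.10394
0.2608/0.03389 = 7.6955
0.02635/0.1153 = 0.22853
R_total = 0.10394 + 7.6955 + 0.22853 = 8.028 m²·K/W

8.028 m²·K/W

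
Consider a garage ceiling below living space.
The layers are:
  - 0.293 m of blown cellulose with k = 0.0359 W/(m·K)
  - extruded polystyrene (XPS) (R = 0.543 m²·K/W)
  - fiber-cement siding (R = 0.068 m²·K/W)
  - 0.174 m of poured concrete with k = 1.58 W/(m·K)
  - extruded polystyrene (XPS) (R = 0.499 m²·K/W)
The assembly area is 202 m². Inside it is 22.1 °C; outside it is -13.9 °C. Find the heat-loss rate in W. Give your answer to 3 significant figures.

0.293/0.0359 = 8.162
0.174/1.58 = 0.1101
R_total = 8.162 + 0.543 + 0.068 + 0.1101 + 0.499 = 9.382 m²·K/W
Q = A·ΔT/R = 202 × (22.1 − (-13.9)) / 9.382 = 775.1 W

775 W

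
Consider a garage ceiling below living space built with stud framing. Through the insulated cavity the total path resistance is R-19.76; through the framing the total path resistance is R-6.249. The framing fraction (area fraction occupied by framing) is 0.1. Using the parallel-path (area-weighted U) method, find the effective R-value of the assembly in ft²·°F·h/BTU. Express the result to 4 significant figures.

16.25 ft²·°F·h/BTU

U_eff = 0.9/19.76 + 0.1/6.249 = 0.045547 + 0.016003 = 0.061549
R_eff = 1/U_eff = 16.247 ft²·°F·h/BTU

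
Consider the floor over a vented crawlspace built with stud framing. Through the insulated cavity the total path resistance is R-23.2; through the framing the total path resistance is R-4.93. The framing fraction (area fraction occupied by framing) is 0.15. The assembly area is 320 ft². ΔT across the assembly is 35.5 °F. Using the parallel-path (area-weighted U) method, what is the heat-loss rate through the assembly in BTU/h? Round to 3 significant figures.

U_eff = 0.85/23.2 + 0.15/4.93 = 0.03664 + 0.03043 = 0.06706
R_eff = 1/U_eff = 14.91 ft²·°F·h/BTU
Q = 320 × 35.5 / 14.91 = 761.8 BTU/h

762 BTU/h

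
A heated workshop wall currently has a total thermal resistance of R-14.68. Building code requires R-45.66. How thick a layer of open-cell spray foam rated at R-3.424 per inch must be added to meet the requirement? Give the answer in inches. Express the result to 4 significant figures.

ΔR = 45.66 − 14.68 = 30.98 ft²·°F·h/BTU
L = ΔR / (R/in) = 30.98/3.424 = 9.0479 in

9.048 in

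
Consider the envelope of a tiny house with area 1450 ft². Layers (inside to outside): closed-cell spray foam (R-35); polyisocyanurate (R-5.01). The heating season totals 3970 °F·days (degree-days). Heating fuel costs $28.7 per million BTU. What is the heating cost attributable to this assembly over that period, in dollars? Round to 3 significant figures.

99.1 dollars

R_total = 35 + 5.01 = 40.01 ft²·°F·h/BTU
E = A × HDD × 24 / R = 1450 × 3970 × 24 / 40.01 = 3453000 BTU
Cost = 3453000/10⁶ × 28.7 = $99.1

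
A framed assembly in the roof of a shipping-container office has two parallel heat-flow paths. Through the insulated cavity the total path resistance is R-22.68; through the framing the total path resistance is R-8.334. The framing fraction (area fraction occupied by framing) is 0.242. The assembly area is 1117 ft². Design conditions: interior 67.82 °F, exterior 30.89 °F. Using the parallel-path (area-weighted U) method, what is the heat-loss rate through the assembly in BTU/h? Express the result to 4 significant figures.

2576 BTU/h

U_eff = 0.758/22.68 + 0.242/8.334 = 0.033422 + 0.029038 = 0.062459
R_eff = 1/U_eff = 16.01 ft²·°F·h/BTU
Q = 1117 × (67.82 − 30.89) / 16.01 = 2576.5 BTU/h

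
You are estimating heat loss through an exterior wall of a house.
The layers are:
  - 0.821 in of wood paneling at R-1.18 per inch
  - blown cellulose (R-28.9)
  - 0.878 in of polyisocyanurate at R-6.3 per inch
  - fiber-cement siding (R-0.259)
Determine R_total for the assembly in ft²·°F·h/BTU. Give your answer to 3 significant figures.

0.821 × 1.18 = 0.9688
0.878 × 6.3 = 5.531
R_total = 0.9688 + 28.9 + 5.531 + 0.259 = 35.66 ft²·°F·h/BTU

35.7 ft²·°F·h/BTU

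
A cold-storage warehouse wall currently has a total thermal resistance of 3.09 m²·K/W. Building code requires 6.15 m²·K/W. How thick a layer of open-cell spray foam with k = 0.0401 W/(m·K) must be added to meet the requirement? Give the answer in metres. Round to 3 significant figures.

0.123 m

ΔR = 6.15 − 3.09 = 3.06 m²·K/W
L = ΔR × k = 3.06 × 0.0401 = 0.1227 m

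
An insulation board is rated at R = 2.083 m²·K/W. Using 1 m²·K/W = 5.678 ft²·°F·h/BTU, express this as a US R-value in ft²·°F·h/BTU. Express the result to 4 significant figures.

R_US = 2.083 × 5.678 = 11.827

11.83 ft²·°F·h/BTU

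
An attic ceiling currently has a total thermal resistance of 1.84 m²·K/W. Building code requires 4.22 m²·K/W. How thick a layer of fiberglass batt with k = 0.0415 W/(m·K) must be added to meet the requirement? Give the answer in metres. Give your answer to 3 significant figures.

0.0988 m

ΔR = 4.22 − 1.84 = 2.38 m²·K/W
L = ΔR × k = 2.38 × 0.0415 = 0.09877 m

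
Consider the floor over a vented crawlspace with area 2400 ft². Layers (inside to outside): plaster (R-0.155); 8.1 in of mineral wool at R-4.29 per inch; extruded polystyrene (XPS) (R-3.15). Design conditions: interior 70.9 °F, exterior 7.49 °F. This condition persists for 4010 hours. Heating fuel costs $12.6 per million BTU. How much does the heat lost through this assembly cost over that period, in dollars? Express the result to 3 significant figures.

202 dollars

8.1 × 4.29 = 34.75
R_total = 0.155 + 34.75 + 3.15 = 38.05 ft²·°F·h/BTU
Q = 2400 × (70.9 − 7.49) / 38.05 = 3999 BTU/h
E = 3999 × 4010 = 16040000 BTU
Cost = 16040000/10⁶ × 12.6 = $202.1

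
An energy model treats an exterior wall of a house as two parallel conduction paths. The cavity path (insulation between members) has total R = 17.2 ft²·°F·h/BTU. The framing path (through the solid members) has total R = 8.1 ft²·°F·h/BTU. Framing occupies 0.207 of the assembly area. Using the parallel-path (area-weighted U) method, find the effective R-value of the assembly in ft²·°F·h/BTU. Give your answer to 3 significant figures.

14.0 ft²·°F·h/BTU

U_eff = 0.793/17.2 + 0.207/8.1 = 0.0461 + 0.02556 = 0.07166
R_eff = 1/U_eff = 13.95 ft²·°F·h/BTU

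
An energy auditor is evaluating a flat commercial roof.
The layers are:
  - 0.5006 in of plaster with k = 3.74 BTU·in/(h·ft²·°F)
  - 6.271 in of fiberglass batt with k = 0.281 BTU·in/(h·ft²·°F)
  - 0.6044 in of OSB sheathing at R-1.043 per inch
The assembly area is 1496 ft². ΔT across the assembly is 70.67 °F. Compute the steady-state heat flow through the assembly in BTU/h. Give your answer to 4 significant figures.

4580 BTU/h

0.5006/3.74 = 0.13385
6.271/0.281 = 22.317
0.6044 × 1.043 = 0.63039
R_total = 0.13385 + 22.317 + 0.63039 = 23.081 ft²·°F·h/BTU
Q = A·ΔT/R = 1496 × 70.67 / 23.081 = 4580.5 BTU/h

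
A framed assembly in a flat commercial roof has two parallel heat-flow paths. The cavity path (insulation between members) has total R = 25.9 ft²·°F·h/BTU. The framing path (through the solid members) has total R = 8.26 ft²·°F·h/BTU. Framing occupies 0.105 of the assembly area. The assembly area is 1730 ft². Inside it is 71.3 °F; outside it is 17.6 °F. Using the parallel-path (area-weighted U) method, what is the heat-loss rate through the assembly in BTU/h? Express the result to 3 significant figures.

U_eff = 0.895/25.9 + 0.105/8.26 = 0.03456 + 0.01271 = 0.04727
R_eff = 1/U_eff = 21.16 ft²·°F·h/BTU
Q = 1730 × (71.3 − 17.6) / 21.16 = 4391 BTU/h

4390 BTU/h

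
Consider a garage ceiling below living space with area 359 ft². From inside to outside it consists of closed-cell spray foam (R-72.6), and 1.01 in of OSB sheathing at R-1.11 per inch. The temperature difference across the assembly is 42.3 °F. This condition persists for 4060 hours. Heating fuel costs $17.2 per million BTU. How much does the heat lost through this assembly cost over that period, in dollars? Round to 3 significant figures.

14.4 dollars

1.01 × 1.11 = 1.121
R_total = 72.6 + 1.121 = 73.72 ft²·°F·h/BTU
Q = 359 × 42.3 / 73.72 = 206 BTU/h
E = 206 × 4060 = 836300 BTU
Cost = 836300/10⁶ × 17.2 = $14.38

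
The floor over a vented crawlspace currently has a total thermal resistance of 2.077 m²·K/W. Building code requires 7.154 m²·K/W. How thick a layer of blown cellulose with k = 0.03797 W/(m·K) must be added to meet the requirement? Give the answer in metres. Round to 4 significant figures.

0.1928 m

ΔR = 7.154 − 2.077 = 5.077 m²·K/W
L = ΔR × k = 5.077 × 0.03797 = 0.19277 m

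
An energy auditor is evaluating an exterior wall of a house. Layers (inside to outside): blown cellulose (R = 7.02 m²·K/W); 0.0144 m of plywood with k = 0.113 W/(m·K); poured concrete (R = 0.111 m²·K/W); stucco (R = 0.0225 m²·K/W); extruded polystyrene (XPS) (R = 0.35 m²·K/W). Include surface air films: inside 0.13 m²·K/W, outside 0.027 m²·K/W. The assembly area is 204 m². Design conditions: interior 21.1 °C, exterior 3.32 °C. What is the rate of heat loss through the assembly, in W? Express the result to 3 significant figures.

466 W

0.0144/0.113 = 0.1274
R_total = 0.13 + 7.02 + 0.1274 + 0.111 + 0.0225 + 0.35 + 0.027 = 7.788 m²·K/W
Q = A·ΔT/R = 204 × (21.1 − 3.32) / 7.788 = 465.7 W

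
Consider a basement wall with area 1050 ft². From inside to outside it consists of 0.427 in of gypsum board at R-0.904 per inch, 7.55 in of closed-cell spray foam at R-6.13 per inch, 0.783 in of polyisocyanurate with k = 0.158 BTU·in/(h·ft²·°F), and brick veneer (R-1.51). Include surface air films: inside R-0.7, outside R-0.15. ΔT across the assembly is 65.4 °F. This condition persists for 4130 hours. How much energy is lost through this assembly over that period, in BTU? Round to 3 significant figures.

0.427 × 0.904 = 0.386
7.55 × 6.13 = 46.28
0.783/0.158 = 4.956
R_total = 0.7 + 0.386 + 46.28 + 4.956 + 1.51 + 0.15 = 53.98 ft²·°F·h/BTU
Q = 1050 × 65.4 / 53.98 = 1272 BTU/h
E = 1272 × 4130 = 5254000 BTU

5250000 BTU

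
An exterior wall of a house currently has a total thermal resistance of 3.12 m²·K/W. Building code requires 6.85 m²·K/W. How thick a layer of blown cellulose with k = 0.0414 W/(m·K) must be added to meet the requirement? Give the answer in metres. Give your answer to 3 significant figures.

ΔR = 6.85 − 3.12 = 3.73 m²·K/W
L = ΔR × k = 3.73 × 0.0414 = 0.1544 m

0.154 m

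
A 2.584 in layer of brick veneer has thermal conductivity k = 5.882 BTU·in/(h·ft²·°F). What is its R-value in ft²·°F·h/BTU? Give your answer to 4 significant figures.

R = L/k = 2.584/5.882 = 0.43931 ft²·°F·h/BTU

0.4393 ft²·°F·h/BTU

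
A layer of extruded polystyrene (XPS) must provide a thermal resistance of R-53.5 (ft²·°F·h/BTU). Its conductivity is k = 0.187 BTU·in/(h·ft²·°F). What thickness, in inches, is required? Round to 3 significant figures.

10.0 in

L = R × k = 53.5 × 0.187 = 10 in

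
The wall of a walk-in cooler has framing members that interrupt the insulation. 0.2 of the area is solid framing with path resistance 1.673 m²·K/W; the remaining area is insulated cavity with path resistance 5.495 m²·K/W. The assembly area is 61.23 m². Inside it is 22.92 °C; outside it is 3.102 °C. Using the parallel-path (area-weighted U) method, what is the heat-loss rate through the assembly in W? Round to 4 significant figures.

U_eff = 0.8/5.495 + 0.2/1.673 = 0.14559 + 0.11955 = 0.26513
R_eff = 1/U_eff = 3.7717 m²·K/W
Q = 61.23 × (22.92 − 3.102) / 3.7717 = 321.73 W

321.7 W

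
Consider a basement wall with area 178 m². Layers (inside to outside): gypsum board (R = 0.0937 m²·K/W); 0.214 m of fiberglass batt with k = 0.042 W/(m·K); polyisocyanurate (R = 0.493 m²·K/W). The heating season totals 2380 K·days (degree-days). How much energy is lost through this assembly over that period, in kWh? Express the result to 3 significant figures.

1790 kWh

0.214/0.042 = 5.095
R_total = 0.0937 + 5.095 + 0.493 = 5.682 m²·K/W
E = A × HDD × 24 / R / 1000 = 178 × 2380 × 24 / 5.682 / 1000 = 1789 kWh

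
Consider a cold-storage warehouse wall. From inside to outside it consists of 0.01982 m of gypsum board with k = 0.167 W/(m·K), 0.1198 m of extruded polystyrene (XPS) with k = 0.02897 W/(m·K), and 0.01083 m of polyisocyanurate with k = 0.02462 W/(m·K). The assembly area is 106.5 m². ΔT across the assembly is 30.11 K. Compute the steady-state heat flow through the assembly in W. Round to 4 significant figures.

0.01982/0.167 = 0.11868
0.1198/0.02897 = 4.1353
0.01083/0.02462 = 0.43989
R_total = 0.11868 + 4.1353 + 0.43989 = 4.6939 m²·K/W
Q = A·ΔT/R = 106.5 × 30.11 / 4.6939 = 683.17 W

683.2 W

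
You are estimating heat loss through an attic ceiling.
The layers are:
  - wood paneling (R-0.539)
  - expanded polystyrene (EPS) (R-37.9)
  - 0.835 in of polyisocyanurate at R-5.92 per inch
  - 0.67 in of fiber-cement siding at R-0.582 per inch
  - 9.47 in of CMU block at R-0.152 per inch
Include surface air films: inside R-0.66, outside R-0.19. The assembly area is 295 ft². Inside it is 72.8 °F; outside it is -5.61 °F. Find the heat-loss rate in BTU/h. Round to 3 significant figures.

0.835 × 5.92 = 4.943
0.67 × 0.582 = 0.3899
9.47 × 0.152 = 1.439
R_total = 0.66 + 0.539 + 37.9 + 4.943 + 0.3899 + 1.439 + 0.19 = 46.06 ft²·°F·h/BTU
Q = A·ΔT/R = 295 × (72.8 − (-5.61)) / 46.06 = 502.2 BTU/h

502 BTU/h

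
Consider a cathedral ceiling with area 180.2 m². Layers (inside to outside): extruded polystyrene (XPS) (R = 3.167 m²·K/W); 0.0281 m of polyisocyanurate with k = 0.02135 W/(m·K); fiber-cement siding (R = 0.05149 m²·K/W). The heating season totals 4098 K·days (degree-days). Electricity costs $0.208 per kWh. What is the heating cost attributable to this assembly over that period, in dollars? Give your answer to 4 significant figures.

0.0281/0.02135 = 1.3162
R_total = 3.167 + 1.3162 + 0.05149 = 4.5346 m²·K/W
E = A × HDD × 24 / R / 1000 = 180.2 × 4098 × 24 / 4.5346 / 1000 = 3908.4 kWh
Cost = 3908.4 × 0.208 = $812.94

812.9 dollars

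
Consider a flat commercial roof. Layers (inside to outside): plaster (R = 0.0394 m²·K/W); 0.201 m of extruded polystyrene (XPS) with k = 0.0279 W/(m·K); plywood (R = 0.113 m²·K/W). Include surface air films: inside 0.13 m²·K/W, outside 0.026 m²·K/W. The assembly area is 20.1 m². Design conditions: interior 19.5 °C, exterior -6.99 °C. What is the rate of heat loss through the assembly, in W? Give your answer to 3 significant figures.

70.9 W

0.201/0.0279 = 7.204
R_total = 0.13 + 0.0394 + 7.204 + 0.113 + 0.026 = 7.513 m²·K/W
Q = A·ΔT/R = 20.1 × (19.5 − (-6.99)) / 7.513 = 70.87 W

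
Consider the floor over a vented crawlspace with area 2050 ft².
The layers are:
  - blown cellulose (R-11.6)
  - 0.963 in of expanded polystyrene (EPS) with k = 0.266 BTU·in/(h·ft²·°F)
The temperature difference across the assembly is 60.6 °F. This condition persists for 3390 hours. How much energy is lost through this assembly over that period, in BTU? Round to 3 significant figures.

0.963/0.266 = 3.62
R_total = 11.6 + 3.62 = 15.22 ft²·°F·h/BTU
Q = 2050 × 60.6 / 15.22 = 8162 BTU/h
E = 8162 × 3390 = 27670000 BTU

27700000 BTU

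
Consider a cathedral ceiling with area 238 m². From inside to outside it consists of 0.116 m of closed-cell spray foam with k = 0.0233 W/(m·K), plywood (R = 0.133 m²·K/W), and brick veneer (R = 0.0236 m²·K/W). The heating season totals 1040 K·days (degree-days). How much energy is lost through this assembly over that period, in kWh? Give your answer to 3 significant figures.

1160 kWh

0.116/0.0233 = 4.979
R_total = 4.979 + 0.133 + 0.0236 = 5.135 m²·K/W
E = A × HDD × 24 / R / 1000 = 238 × 1040 × 24 / 5.135 / 1000 = 1157 kWh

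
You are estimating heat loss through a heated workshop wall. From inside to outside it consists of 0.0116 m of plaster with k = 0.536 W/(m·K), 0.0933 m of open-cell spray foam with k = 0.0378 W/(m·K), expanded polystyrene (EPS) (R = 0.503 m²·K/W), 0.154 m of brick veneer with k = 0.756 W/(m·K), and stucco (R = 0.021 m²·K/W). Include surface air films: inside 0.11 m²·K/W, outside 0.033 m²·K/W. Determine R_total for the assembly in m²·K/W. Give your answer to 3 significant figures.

0.0116/0.536 = 0.02164
0.0933/0.0378 = 2.468
0.154/0.756 = 0.2037
R_total = 0.11 + 0.02164 + 2.468 + 0.503 + 0.2037 + 0.021 + 0.033 = 3.361 m²·K/W

3.36 m²·K/W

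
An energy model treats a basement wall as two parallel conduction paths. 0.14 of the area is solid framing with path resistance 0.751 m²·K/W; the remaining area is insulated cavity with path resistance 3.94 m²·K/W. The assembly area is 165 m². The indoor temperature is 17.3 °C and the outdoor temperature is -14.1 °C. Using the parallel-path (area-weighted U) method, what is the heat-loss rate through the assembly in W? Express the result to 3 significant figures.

U_eff = 0.86/3.94 + 0.14/0.751 = 0.2183 + 0.1864 = 0.4047
R_eff = 1/U_eff = 2.471 m²·K/W
Q = 165 × (17.3 − (-14.1)) / 2.471 = 2097 W

2100 W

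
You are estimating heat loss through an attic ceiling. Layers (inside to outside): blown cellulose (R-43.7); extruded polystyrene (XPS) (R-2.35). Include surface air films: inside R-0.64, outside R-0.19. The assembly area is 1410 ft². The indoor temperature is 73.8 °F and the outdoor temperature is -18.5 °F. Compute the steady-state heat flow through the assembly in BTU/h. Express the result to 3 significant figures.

R_total = 0.64 + 43.7 + 2.35 + 0.19 = 46.88 ft²·°F·h/BTU
Q = A·ΔT/R = 1410 × (73.8 − (-18.5)) / 46.88 = 2776 BTU/h

2780 BTU/h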